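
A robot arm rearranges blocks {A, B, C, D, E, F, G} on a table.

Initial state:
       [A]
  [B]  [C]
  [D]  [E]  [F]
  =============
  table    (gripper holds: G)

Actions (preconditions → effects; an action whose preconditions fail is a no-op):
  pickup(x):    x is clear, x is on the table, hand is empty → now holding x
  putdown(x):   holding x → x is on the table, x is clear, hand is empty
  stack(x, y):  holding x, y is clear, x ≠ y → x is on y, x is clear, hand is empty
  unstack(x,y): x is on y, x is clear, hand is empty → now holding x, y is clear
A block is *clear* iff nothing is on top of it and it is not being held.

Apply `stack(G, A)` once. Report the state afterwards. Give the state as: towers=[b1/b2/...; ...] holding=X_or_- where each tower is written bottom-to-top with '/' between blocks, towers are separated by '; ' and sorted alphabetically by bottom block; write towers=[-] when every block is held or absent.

towers=[D/B; E/C/A/G; F] holding=-

before: towers=[D/B; E/C/A; F] holding=G
pre[stack(G, A)]: holding(G) ✓, clear(A) ✓, G≠A ✓
all met → apply stack(G, A)
after:  towers=[D/B; E/C/A/G; F] holding=-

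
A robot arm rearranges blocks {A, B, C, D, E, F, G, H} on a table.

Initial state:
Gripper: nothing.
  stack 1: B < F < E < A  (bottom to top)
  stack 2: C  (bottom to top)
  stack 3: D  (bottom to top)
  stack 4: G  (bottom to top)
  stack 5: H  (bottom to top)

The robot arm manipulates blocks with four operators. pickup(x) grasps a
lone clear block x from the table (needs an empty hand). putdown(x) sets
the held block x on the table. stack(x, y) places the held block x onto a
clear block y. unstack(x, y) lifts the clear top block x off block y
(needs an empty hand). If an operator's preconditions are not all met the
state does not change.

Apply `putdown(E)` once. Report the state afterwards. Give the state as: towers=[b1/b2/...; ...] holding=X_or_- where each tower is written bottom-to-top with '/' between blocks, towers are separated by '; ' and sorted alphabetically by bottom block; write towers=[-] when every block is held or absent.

before: towers=[B/F/E/A; C; D; G; H] holding=-
pre[putdown(E)]: holding(E) fail
holding(E) unmet → putdown(E) is a no-op
after:  towers=[B/F/E/A; C; D; G; H] holding=-

towers=[B/F/E/A; C; D; G; H] holding=-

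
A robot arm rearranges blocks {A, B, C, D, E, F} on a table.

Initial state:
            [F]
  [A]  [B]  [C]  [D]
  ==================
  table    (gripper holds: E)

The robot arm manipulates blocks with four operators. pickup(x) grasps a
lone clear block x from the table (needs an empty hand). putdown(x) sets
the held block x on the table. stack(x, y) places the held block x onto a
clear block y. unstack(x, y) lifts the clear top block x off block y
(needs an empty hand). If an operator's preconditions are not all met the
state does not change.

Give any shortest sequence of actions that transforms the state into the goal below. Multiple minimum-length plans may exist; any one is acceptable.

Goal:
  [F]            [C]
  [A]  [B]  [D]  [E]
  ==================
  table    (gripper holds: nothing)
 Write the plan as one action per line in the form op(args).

putdown(E)
unstack(F, C)
stack(F, A)
pickup(C)
stack(C, E)

step 1 (putdown(E)): towers=[A; B; C/F; D; E] holding=-
step 2 (unstack(F, C)): towers=[A; B; C; D; E] holding=F
step 3 (stack(F, A)): towers=[A/F; B; C; D; E] holding=-
step 4 (pickup(C)): towers=[A/F; B; D; E] holding=C
step 5 (stack(C, E)): towers=[A/F; B; D; E/C] holding=-
goal check: towers=[A/F; B; D; E/C] holding=- — reached (length 5, optimal by BFS)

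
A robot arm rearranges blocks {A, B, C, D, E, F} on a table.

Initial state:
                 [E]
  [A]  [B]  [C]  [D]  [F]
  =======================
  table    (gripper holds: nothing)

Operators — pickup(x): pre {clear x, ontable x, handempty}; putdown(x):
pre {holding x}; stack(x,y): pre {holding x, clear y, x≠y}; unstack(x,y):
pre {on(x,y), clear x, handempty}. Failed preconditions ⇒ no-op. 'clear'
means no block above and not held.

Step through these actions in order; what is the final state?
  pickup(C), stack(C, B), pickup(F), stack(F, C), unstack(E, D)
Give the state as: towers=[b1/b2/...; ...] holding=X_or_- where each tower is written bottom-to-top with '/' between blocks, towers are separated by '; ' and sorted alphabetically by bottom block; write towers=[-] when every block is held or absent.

towers=[A; B/C/F; D] holding=E

step 1 (pickup(C)): towers=[A; B; D/E; F] holding=C
step 2 (stack(C, B)): towers=[A; B/C; D/E; F] holding=-
step 3 (pickup(F)): towers=[A; B/C; D/E] holding=F
step 4 (stack(F, C)): towers=[A; B/C/F; D/E] holding=-
step 5 (unstack(E, D)): towers=[A; B/C/F; D] holding=E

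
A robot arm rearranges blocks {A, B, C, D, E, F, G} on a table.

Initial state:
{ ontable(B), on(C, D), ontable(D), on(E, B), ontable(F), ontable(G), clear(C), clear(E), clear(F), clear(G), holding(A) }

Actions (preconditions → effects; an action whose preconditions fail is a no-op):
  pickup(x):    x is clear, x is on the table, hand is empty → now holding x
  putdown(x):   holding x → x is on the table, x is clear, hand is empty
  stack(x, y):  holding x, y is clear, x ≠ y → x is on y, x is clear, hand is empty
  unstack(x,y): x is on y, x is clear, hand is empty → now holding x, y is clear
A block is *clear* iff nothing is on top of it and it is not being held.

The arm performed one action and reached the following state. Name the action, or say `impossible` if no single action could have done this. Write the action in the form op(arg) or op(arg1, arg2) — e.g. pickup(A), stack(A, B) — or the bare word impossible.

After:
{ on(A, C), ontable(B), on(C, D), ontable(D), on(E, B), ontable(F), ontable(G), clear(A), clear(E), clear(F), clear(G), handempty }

stack(A, C)

target: towers=[B/E; D/C/A; F; G] holding=-
        putdown(A) → towers=[A; B/E; D/C; F; G] holding=-
       stack(A, F) → towers=[B/E; D/C; F/A; G] holding=-
       stack(A, G) → towers=[B/E; D/C; F; G/A] holding=-
       stack(A, E) → towers=[B/E/A; D/C; F; G] holding=-
       stack(A, C) → towers=[B/E; D/C/A; F; G] holding=-  ← match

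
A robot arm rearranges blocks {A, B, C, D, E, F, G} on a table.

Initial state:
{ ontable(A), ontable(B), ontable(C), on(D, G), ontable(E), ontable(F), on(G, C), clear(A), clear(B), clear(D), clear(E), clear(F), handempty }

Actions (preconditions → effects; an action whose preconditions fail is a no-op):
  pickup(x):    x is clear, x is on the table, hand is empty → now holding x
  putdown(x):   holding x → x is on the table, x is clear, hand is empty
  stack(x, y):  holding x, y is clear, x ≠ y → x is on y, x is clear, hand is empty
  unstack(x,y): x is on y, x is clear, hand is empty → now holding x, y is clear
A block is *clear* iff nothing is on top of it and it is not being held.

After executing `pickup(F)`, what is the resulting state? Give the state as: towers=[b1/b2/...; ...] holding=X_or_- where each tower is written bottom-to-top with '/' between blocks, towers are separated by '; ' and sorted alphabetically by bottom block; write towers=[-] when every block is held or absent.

before: towers=[A; B; C/G/D; E; F] holding=-
pre[pickup(F)]: clear(F) ok, ontable(F) ok, handempty ok
all met → apply pickup(F)
after:  towers=[A; B; C/G/D; E] holding=F

towers=[A; B; C/G/D; E] holding=F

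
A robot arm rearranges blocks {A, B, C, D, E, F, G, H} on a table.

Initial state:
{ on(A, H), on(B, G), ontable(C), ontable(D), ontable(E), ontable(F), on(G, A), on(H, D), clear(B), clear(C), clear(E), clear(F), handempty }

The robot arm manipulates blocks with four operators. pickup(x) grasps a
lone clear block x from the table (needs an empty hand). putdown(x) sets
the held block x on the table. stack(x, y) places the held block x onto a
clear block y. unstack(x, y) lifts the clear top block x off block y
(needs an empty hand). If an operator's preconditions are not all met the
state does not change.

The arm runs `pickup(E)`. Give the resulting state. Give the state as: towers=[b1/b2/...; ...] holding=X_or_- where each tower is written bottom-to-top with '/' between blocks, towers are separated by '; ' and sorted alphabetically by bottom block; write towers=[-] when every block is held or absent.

towers=[C; D/H/A/G/B; F] holding=E

before: towers=[C; D/H/A/G/B; E; F] holding=-
pre[pickup(E)]: clear(E) ok, ontable(E) ok, handempty ok
all met → apply pickup(E)
after:  towers=[C; D/H/A/G/B; F] holding=E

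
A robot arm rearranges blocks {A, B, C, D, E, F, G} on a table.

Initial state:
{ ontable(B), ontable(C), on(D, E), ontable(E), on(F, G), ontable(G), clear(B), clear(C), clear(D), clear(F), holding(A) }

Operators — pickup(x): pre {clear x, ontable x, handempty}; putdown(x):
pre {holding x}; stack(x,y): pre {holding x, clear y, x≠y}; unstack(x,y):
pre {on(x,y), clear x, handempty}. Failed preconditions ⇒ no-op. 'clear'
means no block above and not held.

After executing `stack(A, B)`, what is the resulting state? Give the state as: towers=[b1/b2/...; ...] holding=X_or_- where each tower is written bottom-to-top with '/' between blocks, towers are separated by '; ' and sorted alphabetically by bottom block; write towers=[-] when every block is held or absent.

before: towers=[B; C; E/D; G/F] holding=A
pre[stack(A, B)]: holding(A) ✓, clear(B) ✓, A≠B ✓
all met → apply stack(A, B)
after:  towers=[B/A; C; E/D; G/F] holding=-

towers=[B/A; C; E/D; G/F] holding=-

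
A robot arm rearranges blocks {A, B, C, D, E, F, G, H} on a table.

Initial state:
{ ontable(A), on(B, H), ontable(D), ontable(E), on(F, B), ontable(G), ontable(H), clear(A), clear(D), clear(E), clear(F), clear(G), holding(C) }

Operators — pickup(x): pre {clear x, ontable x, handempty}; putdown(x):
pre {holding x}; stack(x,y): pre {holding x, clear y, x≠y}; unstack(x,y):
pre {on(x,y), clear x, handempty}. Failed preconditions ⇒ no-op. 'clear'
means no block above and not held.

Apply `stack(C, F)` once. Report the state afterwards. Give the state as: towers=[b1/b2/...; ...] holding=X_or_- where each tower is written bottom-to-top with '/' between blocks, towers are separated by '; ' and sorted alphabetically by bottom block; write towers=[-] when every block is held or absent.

towers=[A; D; E; G; H/B/F/C] holding=-

before: towers=[A; D; E; G; H/B/F] holding=C
pre[stack(C, F)]: holding(C) ✓, clear(F) ✓, C≠F ✓
all met → apply stack(C, F)
after:  towers=[A; D; E; G; H/B/F/C] holding=-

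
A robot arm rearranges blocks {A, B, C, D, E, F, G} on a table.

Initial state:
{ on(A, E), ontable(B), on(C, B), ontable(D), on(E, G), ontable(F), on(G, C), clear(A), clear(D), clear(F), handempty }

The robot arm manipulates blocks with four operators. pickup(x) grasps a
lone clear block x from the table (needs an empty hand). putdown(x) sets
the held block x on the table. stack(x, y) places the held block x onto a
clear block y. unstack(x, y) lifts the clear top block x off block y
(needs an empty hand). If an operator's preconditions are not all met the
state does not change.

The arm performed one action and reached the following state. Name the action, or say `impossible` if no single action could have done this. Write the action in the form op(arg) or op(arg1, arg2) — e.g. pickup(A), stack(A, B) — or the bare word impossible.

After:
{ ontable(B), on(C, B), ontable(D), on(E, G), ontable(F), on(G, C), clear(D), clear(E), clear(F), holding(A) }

target: towers=[B/C/G/E; D; F] holding=A
         pickup(F) → towers=[B/C/G/E/A; D] holding=F
         pickup(D) → towers=[B/C/G/E/A; F] holding=D
     unstack(A, E) → towers=[B/C/G/E; D; F] holding=A  ← match

unstack(A, E)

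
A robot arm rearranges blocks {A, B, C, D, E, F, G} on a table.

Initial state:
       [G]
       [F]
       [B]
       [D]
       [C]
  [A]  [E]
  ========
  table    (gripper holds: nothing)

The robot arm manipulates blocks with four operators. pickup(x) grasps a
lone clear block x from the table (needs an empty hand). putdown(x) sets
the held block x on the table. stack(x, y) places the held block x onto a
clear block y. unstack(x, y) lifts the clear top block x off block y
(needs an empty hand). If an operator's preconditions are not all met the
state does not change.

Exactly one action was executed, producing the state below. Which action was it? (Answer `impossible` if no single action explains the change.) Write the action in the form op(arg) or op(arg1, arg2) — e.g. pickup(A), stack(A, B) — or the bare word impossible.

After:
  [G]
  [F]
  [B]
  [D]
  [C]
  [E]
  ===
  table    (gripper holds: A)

pickup(A)

target: towers=[E/C/D/B/F/G] holding=A
     unstack(G, F) → towers=[A; E/C/D/B/F] holding=G
         pickup(A) → towers=[E/C/D/B/F/G] holding=A  ← match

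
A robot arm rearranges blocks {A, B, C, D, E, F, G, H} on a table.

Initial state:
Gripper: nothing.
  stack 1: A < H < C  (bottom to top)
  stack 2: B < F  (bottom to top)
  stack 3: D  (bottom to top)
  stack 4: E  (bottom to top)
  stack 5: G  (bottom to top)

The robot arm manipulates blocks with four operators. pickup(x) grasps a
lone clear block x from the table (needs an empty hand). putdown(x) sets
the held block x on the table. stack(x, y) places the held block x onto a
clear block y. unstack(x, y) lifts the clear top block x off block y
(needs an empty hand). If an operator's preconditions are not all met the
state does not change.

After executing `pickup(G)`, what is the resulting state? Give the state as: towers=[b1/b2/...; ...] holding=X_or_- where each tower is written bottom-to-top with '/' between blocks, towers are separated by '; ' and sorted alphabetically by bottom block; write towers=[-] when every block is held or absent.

before: towers=[A/H/C; B/F; D; E; G] holding=-
pre[pickup(G)]: clear(G) ✓, ontable(G) ✓, handempty ✓
all met → apply pickup(G)
after:  towers=[A/H/C; B/F; D; E] holding=G

towers=[A/H/C; B/F; D; E] holding=G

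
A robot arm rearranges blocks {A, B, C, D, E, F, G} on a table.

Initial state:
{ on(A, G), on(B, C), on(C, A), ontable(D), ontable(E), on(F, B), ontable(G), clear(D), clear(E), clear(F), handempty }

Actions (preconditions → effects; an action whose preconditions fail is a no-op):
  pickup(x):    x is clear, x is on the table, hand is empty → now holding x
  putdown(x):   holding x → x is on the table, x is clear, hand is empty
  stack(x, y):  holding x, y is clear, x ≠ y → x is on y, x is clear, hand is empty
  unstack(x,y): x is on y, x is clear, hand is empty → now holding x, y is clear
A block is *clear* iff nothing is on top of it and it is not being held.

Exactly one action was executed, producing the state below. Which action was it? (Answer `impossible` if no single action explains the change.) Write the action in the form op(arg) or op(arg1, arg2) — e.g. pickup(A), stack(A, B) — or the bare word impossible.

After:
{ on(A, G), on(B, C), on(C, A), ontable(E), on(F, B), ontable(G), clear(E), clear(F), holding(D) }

target: towers=[E; G/A/C/B/F] holding=D
     unstack(F, B) → towers=[D; E; G/A/C/B] holding=F
         pickup(D) → towers=[E; G/A/C/B/F] holding=D  ← match
         pickup(E) → towers=[D; G/A/C/B/F] holding=E

pickup(D)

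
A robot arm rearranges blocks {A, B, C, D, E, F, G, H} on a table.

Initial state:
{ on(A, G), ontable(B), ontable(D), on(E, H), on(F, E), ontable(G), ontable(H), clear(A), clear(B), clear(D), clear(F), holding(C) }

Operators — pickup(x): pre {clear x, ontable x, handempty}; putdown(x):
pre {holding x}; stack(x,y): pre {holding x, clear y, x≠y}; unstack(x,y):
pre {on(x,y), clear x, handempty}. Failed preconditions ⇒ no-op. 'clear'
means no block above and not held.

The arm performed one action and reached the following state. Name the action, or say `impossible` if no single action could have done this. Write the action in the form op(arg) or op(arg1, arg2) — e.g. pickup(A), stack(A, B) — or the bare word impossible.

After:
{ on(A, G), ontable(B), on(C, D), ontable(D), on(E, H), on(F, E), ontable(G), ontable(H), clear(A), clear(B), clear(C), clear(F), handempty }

target: towers=[B; D/C; G/A; H/E/F] holding=-
        putdown(C) → towers=[B; C; D; G/A; H/E/F] holding=-
       stack(C, A) → towers=[B; D; G/A/C; H/E/F] holding=-
       stack(C, B) → towers=[B/C; D; G/A; H/E/F] holding=-
       stack(C, F) → towers=[B; D; G/A; H/E/F/C] holding=-
       stack(C, D) → towers=[B; D/C; G/A; H/E/F] holding=-  ← match

stack(C, D)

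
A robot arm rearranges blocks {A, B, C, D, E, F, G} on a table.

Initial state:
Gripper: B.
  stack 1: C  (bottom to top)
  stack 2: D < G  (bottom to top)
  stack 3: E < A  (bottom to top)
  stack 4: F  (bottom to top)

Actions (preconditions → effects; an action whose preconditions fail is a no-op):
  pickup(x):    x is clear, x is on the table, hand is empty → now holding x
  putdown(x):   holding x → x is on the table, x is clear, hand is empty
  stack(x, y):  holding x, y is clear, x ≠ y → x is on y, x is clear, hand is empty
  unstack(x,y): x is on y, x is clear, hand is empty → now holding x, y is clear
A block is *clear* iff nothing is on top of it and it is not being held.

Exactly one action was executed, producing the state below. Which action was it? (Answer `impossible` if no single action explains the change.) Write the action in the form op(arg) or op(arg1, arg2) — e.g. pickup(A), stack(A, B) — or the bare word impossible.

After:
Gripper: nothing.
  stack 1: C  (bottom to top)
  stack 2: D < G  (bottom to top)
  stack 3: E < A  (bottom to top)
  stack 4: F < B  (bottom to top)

stack(B, F)

target: towers=[C; D/G; E/A; F/B] holding=-
        putdown(B) → towers=[B; C; D/G; E/A; F] holding=-
       stack(B, F) → towers=[C; D/G; E/A; F/B] holding=-  ← match
       stack(B, G) → towers=[C; D/G/B; E/A; F] holding=-
       stack(B, A) → towers=[C; D/G; E/A/B; F] holding=-
       stack(B, C) → towers=[C/B; D/G; E/A; F] holding=-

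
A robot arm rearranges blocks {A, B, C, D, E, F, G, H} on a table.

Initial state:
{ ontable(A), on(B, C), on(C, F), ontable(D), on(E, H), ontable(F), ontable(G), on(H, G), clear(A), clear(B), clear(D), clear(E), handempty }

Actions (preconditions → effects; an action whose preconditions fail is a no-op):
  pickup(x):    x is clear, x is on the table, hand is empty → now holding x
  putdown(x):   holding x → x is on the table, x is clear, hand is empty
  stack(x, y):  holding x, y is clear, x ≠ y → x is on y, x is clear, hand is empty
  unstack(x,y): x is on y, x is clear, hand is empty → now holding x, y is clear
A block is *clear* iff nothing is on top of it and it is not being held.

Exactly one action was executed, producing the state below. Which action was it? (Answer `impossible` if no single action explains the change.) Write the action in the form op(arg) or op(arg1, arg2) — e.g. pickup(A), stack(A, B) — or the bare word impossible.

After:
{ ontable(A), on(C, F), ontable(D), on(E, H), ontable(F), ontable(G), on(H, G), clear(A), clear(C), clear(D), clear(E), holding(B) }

unstack(B, C)

target: towers=[A; D; F/C; G/H/E] holding=B
         pickup(A) → towers=[D; F/C/B; G/H/E] holding=A
     unstack(E, H) → towers=[A; D; F/C/B; G/H] holding=E
     unstack(B, C) → towers=[A; D; F/C; G/H/E] holding=B  ← match
         pickup(D) → towers=[A; F/C/B; G/H/E] holding=D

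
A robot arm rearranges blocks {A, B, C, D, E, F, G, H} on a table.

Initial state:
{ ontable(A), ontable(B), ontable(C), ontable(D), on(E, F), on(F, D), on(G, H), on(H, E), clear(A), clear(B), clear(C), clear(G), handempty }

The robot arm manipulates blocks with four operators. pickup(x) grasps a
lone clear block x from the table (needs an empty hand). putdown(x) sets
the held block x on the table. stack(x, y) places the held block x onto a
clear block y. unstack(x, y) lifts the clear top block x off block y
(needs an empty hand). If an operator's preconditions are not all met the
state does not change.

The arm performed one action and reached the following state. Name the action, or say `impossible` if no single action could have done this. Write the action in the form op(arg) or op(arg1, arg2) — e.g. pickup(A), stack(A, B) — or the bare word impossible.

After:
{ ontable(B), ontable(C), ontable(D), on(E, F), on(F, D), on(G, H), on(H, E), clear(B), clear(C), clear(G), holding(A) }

target: towers=[B; C; D/F/E/H/G] holding=A
     unstack(G, H) → towers=[A; B; C; D/F/E/H] holding=G
         pickup(A) → towers=[B; C; D/F/E/H/G] holding=A  ← match
         pickup(B) → towers=[A; C; D/F/E/H/G] holding=B
         pickup(C) → towers=[A; B; D/F/E/H/G] holding=C

pickup(A)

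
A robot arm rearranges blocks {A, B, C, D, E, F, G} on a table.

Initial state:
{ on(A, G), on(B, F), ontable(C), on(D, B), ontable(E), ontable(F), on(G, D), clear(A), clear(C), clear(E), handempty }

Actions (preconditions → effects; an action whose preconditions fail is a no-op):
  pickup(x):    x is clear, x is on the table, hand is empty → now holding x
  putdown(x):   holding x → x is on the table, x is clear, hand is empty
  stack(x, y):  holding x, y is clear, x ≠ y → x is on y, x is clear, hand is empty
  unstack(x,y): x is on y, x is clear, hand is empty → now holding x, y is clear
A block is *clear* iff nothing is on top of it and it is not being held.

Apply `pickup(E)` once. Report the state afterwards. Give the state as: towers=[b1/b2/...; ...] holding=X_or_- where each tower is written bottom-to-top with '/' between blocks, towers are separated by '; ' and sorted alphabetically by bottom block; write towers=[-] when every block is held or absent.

before: towers=[C; E; F/B/D/G/A] holding=-
pre[pickup(E)]: clear(E) yes, ontable(E) yes, handempty yes
all met → apply pickup(E)
after:  towers=[C; F/B/D/G/A] holding=E

towers=[C; F/B/D/G/A] holding=E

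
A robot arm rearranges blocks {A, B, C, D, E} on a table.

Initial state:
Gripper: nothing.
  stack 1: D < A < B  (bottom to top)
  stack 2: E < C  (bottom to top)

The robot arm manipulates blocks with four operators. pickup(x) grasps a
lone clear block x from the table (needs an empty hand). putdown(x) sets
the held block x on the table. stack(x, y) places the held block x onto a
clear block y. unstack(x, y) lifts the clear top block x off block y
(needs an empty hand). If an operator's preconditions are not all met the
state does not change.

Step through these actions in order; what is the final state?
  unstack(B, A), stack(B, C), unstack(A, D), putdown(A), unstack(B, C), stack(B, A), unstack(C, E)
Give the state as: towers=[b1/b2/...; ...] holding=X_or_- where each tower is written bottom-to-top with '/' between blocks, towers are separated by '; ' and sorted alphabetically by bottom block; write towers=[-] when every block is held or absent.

step 1 (unstack(B, A)): towers=[D/A; E/C] holding=B
step 2 (stack(B, C)): towers=[D/A; E/C/B] holding=-
step 3 (unstack(A, D)): towers=[D; E/C/B] holding=A
step 4 (putdown(A)): towers=[A; D; E/C/B] holding=-
step 5 (unstack(B, C)): towers=[A; D; E/C] holding=B
step 6 (stack(B, A)): towers=[A/B; D; E/C] holding=-
step 7 (unstack(C, E)): towers=[A/B; D; E] holding=C

towers=[A/B; D; E] holding=C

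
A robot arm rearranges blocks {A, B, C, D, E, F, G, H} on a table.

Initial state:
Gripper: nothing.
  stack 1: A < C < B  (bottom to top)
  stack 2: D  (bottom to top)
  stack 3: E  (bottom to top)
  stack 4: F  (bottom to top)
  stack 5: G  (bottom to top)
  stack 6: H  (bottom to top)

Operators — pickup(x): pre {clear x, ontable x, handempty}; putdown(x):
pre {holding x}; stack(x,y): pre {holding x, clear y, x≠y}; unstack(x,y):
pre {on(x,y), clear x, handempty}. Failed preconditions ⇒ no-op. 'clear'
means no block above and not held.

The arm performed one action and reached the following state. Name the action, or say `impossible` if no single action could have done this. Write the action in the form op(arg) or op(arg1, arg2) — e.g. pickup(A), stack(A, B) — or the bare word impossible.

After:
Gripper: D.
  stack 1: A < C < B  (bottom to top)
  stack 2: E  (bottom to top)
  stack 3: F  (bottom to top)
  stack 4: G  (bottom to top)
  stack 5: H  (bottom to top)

pickup(D)

target: towers=[A/C/B; E; F; G; H] holding=D
         pickup(G) → towers=[A/C/B; D; E; F; H] holding=G
         pickup(E) → towers=[A/C/B; D; F; G; H] holding=E
         pickup(H) → towers=[A/C/B; D; E; F; G] holding=H
     unstack(B, C) → towers=[A/C; D; E; F; G; H] holding=B
         pickup(F) → towers=[A/C/B; D; E; G; H] holding=F
         pickup(D) → towers=[A/C/B; E; F; G; H] holding=D  ← match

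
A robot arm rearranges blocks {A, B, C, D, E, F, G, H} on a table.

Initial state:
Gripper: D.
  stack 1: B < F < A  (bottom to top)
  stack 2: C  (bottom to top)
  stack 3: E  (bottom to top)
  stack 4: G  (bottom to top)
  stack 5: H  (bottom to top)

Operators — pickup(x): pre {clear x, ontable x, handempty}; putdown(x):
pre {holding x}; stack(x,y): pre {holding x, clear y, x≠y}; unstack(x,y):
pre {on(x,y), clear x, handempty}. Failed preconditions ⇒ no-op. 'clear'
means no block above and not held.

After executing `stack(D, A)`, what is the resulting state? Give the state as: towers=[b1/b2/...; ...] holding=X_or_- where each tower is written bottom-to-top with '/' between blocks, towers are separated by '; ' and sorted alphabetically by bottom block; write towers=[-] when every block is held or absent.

before: towers=[B/F/A; C; E; G; H] holding=D
pre[stack(D, A)]: holding(D) ok, clear(A) ok, D≠A ok
all met → apply stack(D, A)
after:  towers=[B/F/A/D; C; E; G; H] holding=-

towers=[B/F/A/D; C; E; G; H] holding=-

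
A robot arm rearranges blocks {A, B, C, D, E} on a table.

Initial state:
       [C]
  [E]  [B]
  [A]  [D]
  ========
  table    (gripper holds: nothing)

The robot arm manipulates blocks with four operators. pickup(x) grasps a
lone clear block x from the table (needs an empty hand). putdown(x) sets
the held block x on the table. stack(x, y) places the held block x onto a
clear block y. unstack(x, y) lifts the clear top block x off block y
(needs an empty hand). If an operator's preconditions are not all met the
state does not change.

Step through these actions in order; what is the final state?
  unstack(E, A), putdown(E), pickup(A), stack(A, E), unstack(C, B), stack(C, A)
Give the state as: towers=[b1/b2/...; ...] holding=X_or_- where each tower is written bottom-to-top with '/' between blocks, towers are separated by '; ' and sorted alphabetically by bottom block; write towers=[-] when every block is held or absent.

step 1 (unstack(E, A)): towers=[A; D/B/C] holding=E
step 2 (putdown(E)): towers=[A; D/B/C; E] holding=-
step 3 (pickup(A)): towers=[D/B/C; E] holding=A
step 4 (stack(A, E)): towers=[D/B/C; E/A] holding=-
step 5 (unstack(C, B)): towers=[D/B; E/A] holding=C
step 6 (stack(C, A)): towers=[D/B; E/A/C] holding=-

towers=[D/B; E/A/C] holding=-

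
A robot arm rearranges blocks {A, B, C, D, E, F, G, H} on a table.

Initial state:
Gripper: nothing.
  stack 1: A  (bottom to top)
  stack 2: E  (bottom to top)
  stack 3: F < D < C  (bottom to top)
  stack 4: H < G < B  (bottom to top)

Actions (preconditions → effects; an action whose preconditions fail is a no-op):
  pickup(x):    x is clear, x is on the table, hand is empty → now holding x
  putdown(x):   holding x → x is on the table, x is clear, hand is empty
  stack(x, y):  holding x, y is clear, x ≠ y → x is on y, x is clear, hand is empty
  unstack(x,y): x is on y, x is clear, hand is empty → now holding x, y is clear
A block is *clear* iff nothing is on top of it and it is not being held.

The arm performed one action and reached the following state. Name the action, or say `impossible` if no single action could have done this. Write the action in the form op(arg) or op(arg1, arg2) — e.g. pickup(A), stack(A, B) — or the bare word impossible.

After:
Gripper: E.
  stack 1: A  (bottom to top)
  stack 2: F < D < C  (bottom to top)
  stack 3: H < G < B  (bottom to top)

target: towers=[A; F/D/C; H/G/B] holding=E
         pickup(A) → towers=[E; F/D/C; H/G/B] holding=A
         pickup(E) → towers=[A; F/D/C; H/G/B] holding=E  ← match
     unstack(B, G) → towers=[A; E; F/D/C; H/G] holding=B
     unstack(C, D) → towers=[A; E; F/D; H/G/B] holding=C

pickup(E)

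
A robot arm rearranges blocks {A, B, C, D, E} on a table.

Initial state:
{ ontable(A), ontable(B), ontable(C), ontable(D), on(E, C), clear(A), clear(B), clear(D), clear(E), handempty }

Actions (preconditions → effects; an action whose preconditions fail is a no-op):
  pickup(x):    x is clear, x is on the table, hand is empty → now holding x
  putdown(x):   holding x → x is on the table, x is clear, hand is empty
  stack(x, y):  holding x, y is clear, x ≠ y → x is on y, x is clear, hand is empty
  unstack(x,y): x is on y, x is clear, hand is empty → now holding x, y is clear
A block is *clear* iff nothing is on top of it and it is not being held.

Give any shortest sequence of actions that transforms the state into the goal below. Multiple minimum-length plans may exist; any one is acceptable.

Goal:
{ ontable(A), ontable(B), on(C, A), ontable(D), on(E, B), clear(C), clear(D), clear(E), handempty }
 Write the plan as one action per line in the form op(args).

unstack(E, C)
stack(E, B)
pickup(C)
stack(C, A)

step 1 (unstack(E, C)): towers=[A; B; C; D] holding=E
step 2 (stack(E, B)): towers=[A; B/E; C; D] holding=-
step 3 (pickup(C)): towers=[A; B/E; D] holding=C
step 4 (stack(C, A)): towers=[A/C; B/E; D] holding=-
goal check: towers=[A/C; B/E; D] holding=- — reached (length 4, optimal by BFS)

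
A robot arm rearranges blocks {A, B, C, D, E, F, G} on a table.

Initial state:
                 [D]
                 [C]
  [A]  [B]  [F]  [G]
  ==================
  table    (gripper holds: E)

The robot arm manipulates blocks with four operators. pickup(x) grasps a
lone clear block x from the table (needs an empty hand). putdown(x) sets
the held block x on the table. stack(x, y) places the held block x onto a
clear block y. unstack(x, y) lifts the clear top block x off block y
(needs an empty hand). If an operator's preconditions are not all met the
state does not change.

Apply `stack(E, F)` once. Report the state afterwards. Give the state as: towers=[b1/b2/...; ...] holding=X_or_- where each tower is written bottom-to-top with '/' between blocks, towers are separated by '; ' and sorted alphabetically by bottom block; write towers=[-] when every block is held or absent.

before: towers=[A; B; F; G/C/D] holding=E
pre[stack(E, F)]: holding(E) yes, clear(F) yes, E≠F yes
all met → apply stack(E, F)
after:  towers=[A; B; F/E; G/C/D] holding=-

towers=[A; B; F/E; G/C/D] holding=-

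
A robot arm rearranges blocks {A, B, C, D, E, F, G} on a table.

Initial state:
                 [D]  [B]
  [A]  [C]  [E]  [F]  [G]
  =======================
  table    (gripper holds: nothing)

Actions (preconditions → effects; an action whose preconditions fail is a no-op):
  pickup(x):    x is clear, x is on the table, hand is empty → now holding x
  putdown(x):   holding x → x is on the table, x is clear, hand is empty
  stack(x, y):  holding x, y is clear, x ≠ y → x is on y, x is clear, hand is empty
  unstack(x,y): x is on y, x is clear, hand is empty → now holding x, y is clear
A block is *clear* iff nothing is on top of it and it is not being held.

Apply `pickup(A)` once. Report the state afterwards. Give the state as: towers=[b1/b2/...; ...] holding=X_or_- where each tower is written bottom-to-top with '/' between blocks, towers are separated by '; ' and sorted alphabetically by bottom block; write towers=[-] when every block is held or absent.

towers=[C; E; F/D; G/B] holding=A

before: towers=[A; C; E; F/D; G/B] holding=-
pre[pickup(A)]: clear(A) ok, ontable(A) ok, handempty ok
all met → apply pickup(A)
after:  towers=[C; E; F/D; G/B] holding=A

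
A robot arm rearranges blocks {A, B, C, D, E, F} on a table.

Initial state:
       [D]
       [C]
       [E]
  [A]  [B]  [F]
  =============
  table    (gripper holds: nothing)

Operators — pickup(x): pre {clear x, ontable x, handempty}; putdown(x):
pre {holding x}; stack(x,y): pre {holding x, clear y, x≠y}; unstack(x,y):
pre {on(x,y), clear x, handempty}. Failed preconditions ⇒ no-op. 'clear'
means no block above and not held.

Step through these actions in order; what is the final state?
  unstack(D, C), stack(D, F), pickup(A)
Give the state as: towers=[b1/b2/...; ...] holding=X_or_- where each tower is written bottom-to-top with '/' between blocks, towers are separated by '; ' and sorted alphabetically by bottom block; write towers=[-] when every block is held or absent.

towers=[B/E/C; F/D] holding=A

step 1 (unstack(D, C)): towers=[A; B/E/C; F] holding=D
step 2 (stack(D, F)): towers=[A; B/E/C; F/D] holding=-
step 3 (pickup(A)): towers=[B/E/C; F/D] holding=A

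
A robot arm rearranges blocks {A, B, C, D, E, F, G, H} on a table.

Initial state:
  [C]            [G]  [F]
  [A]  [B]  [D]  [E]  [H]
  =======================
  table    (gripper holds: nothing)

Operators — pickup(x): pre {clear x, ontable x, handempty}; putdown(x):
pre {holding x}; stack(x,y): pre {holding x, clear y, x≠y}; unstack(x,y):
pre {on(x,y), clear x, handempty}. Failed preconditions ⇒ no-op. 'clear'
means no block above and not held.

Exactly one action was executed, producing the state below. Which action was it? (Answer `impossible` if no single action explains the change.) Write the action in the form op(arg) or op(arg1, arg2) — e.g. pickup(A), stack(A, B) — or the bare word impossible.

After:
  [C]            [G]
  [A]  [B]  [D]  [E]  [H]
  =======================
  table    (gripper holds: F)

unstack(F, H)

target: towers=[A/C; B; D; E/G; H] holding=F
     unstack(G, E) → towers=[A/C; B; D; E; H/F] holding=G
         pickup(B) → towers=[A/C; D; E/G; H/F] holding=B
     unstack(F, H) → towers=[A/C; B; D; E/G; H] holding=F  ← match
         pickup(D) → towers=[A/C; B; E/G; H/F] holding=D
     unstack(C, A) → towers=[A; B; D; E/G; H/F] holding=C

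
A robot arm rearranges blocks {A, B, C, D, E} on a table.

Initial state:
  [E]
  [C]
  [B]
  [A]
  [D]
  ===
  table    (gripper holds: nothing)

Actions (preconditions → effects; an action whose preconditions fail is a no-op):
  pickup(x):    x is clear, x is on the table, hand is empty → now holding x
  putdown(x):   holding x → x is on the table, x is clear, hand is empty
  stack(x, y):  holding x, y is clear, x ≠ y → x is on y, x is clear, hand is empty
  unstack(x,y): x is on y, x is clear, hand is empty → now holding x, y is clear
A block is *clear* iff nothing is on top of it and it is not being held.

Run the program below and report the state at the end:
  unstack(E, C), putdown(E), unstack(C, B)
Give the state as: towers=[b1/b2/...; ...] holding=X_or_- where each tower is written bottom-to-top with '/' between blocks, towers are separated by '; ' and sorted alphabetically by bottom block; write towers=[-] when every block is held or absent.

towers=[D/A/B; E] holding=C

step 1 (unstack(E, C)): towers=[D/A/B/C] holding=E
step 2 (putdown(E)): towers=[D/A/B/C; E] holding=-
step 3 (unstack(C, B)): towers=[D/A/B; E] holding=C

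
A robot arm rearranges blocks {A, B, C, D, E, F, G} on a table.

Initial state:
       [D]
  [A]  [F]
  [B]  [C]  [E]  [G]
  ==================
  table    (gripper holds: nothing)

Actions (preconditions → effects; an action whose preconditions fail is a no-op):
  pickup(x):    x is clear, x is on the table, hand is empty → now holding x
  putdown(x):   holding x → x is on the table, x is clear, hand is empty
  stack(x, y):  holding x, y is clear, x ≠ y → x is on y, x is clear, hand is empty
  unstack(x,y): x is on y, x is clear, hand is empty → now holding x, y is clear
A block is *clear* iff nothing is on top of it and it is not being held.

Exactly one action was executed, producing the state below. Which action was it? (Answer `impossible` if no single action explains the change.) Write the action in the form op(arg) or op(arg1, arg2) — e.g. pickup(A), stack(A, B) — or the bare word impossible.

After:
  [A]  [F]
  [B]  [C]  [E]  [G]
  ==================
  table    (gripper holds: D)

unstack(D, F)

target: towers=[B/A; C/F; E; G] holding=D
         pickup(G) → towers=[B/A; C/F/D; E] holding=G
     unstack(D, F) → towers=[B/A; C/F; E; G] holding=D  ← match
     unstack(A, B) → towers=[B; C/F/D; E; G] holding=A
         pickup(E) → towers=[B/A; C/F/D; G] holding=E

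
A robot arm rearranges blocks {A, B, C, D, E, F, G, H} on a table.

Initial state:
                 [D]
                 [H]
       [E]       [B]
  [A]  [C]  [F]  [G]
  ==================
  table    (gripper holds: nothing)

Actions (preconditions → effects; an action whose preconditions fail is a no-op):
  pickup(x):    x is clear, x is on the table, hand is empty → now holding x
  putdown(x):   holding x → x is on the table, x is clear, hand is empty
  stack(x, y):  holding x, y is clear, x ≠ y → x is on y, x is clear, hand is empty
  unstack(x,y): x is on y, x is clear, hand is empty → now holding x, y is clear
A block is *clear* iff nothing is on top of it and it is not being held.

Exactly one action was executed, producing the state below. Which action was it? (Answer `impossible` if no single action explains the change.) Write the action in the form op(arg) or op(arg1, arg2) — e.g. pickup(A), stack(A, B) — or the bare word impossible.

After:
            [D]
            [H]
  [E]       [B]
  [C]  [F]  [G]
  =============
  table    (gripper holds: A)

target: towers=[C/E; F; G/B/H/D] holding=A
         pickup(A) → towers=[C/E; F; G/B/H/D] holding=A  ← match
     unstack(E, C) → towers=[A; C; F; G/B/H/D] holding=E
         pickup(F) → towers=[A; C/E; G/B/H/D] holding=F
     unstack(D, H) → towers=[A; C/E; F; G/B/H] holding=D

pickup(A)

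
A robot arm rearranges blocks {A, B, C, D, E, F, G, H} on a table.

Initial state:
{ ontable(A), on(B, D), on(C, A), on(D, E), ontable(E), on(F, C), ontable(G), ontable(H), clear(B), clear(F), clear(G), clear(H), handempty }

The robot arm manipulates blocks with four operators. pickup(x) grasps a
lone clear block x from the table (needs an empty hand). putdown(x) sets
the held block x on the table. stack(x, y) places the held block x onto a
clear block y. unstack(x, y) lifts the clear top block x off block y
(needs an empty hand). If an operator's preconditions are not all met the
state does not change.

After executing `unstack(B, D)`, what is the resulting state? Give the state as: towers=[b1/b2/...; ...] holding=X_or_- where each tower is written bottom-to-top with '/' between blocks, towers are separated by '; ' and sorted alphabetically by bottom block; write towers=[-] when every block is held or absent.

before: towers=[A/C/F; E/D/B; G; H] holding=-
pre[unstack(B, D)]: on(B,D) ok, clear(B) ok, handempty ok
all met → apply unstack(B, D)
after:  towers=[A/C/F; E/D; G; H] holding=B

towers=[A/C/F; E/D; G; H] holding=B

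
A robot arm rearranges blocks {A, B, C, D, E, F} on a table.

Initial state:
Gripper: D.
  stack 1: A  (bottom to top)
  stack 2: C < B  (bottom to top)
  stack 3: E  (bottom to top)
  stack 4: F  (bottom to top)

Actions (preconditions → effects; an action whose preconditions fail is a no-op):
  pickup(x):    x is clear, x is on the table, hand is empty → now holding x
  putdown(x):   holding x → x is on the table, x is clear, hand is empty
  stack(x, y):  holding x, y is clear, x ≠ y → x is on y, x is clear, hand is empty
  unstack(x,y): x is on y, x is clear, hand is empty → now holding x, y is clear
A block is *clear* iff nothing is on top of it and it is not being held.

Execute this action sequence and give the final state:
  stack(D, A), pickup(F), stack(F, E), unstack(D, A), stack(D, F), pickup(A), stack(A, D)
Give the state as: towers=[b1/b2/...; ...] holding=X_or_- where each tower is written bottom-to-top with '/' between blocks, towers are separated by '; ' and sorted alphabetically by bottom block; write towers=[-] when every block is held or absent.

towers=[C/B; E/F/D/A] holding=-

step 1 (stack(D, A)): towers=[A/D; C/B; E; F] holding=-
step 2 (pickup(F)): towers=[A/D; C/B; E] holding=F
step 3 (stack(F, E)): towers=[A/D; C/B; E/F] holding=-
step 4 (unstack(D, A)): towers=[A; C/B; E/F] holding=D
step 5 (stack(D, F)): towers=[A; C/B; E/F/D] holding=-
step 6 (pickup(A)): towers=[C/B; E/F/D] holding=A
step 7 (stack(A, D)): towers=[C/B; E/F/D/A] holding=-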